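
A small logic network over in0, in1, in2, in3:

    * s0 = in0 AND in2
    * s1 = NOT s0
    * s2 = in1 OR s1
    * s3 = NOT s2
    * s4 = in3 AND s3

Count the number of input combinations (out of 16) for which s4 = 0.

s4 = in3 AND s3 must be 0, so at least one of in3, s3 is 0.
Enumerating the 16 input combinations, 15 give s4 = 0 and 1 give s4 = 1.

15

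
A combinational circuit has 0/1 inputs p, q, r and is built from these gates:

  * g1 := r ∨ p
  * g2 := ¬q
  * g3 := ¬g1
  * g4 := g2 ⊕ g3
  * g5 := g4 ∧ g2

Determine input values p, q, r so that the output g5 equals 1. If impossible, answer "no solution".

p=0, q=0, r=1

g5 = g4 ∧ g2 must be 1, so both g4 = 1 and g2 = 1.
Check with p=0, q=0, r=1:
g1 = r ∨ p = 1 ∨ 0 = 1
g2 = ¬q = ¬0 = 1
g3 = ¬g1 = ¬1 = 0
g4 = g2 ⊕ g3 = 1 ⊕ 0 = 1
g5 = g4 ∧ g2 = 1 ∧ 1 = 1
So g5 = 1 as required.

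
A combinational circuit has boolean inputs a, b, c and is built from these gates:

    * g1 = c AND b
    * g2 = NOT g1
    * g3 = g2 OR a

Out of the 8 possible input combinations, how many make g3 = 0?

1

g3 = g2 OR a must be 0, so both g2 = 0 and a = 0.
Satisfying assignments:
  a=0, b=1, c=1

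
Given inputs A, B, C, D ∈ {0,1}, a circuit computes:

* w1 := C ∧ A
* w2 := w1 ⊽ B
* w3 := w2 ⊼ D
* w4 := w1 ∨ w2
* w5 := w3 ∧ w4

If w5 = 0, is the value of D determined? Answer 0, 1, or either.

either

Both values of D occur among assignments with w5 = 0:
  D=0: A=0, B=1, C=0, D=0
  D=1: A=0, B=0, C=0, D=1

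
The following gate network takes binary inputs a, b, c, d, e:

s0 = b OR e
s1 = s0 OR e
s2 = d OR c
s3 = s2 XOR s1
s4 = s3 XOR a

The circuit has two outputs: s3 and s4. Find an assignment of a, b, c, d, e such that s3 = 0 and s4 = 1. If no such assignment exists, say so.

a=1, b=0, c=0, d=0, e=0

Check with a=1, b=0, c=0, d=0, e=0:
s0 = b OR e = 0 OR 0 = 0
s1 = s0 OR e = 0 OR 0 = 0
s2 = d OR c = 0 OR 0 = 0
s3 = s2 XOR s1 = 0 XOR 0 = 0
s4 = s3 XOR a = 0 XOR 1 = 1
So s3 = 0 and s4 = 1.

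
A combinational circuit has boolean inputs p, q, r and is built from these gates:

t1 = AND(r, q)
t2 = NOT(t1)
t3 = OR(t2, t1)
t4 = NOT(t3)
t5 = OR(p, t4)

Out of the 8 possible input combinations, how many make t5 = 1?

4

t5 = OR(p, t4) must be 1, so at least one of p, t4 is 1.
Satisfying assignments:
  p=1, q=0, r=0
  p=1, q=0, r=1
  p=1, q=1, r=0
  p=1, q=1, r=1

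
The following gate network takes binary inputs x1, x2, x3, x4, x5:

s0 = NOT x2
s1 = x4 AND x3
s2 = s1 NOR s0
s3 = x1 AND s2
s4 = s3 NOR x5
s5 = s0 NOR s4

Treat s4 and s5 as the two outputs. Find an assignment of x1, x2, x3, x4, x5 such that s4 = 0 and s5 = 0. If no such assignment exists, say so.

x1=1, x2=0, x3=0, x4=1, x5=1

Check with x1=1, x2=0, x3=0, x4=1, x5=1:
s0 = NOT x2 = NOT 0 = 1
s1 = x4 AND x3 = 1 AND 0 = 0
s2 = s1 NOR s0 = 0 NOR 1 = 0
s3 = x1 AND s2 = 1 AND 0 = 0
s4 = s3 NOR x5 = 0 NOR 1 = 0
s5 = s0 NOR s4 = 1 NOR 0 = 0
So s4 = 0 and s5 = 0.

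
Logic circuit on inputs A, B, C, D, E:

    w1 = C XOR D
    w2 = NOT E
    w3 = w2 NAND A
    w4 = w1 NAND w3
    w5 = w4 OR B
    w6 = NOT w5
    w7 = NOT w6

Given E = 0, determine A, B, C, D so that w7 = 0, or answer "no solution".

A=0, B=0, C=0, D=1

w7 = NOT w6 must be 0, so w6 = 1.
Check with E = 0 and A=0, B=0, C=0, D=1:
w1 = C XOR D = 0 XOR 1 = 1
w2 = NOT E = NOT 0 = 1
w3 = w2 NAND A = 1 NAND 0 = 1
w4 = w1 NAND w3 = 1 NAND 1 = 0
w5 = w4 OR B = 0 OR 0 = 0
w6 = NOT w5 = NOT 0 = 1
w7 = NOT w6 = NOT 1 = 0
So w7 = 0.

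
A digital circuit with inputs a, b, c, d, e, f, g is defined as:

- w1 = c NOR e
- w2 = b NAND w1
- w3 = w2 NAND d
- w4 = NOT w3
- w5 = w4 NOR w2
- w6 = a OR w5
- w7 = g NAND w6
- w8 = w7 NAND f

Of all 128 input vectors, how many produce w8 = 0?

46

w8 = w7 NAND f must be 0, so both w7 = 1 and f = 1.
Enumerating the 128 input combinations, 46 give w8 = 0 and 82 give w8 = 1.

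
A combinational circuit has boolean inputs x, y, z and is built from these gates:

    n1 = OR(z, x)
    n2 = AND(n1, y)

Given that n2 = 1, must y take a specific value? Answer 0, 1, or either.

n2 = AND(n1, y) must be 1, so both n1 = 1 and y = 1.
n1 = OR(z, x) must be 1, so at least one of z, x is 1.
Every assignment with n2 = 1 has y = 1; there are 3 such assignment(s).
  x=0, y=1, z=1
  x=1, y=1, z=0
  x=1, y=1, z=1

1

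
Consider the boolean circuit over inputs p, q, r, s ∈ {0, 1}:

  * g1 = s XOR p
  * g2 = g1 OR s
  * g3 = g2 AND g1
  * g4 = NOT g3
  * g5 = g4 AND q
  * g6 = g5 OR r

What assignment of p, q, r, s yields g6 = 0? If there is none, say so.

p=1, q=0, r=0, s=1

g6 = g5 OR r must be 0, so both g5 = 0 and r = 0.
g5 = g4 AND q must be 0, so at least one of g4, q is 0.
Check with p=1, q=0, r=0, s=1:
g1 = s XOR p = 1 XOR 1 = 0
g2 = g1 OR s = 0 OR 1 = 1
g3 = g2 AND g1 = 1 AND 0 = 0
g4 = NOT g3 = NOT 0 = 1
g5 = g4 AND q = 1 AND 0 = 0
g6 = g5 OR r = 0 OR 0 = 0
So g6 = 0 as required.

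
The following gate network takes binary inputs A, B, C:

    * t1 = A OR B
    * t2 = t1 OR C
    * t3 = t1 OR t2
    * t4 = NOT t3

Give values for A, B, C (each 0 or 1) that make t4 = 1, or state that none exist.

A=0 B=0 C=0

t4 = NOT t3 must be 1, so t3 = 0.
Check with A=0 B=0 C=0:
t1 = A OR B = 0 OR 0 = 0
t2 = t1 OR C = 0 OR 0 = 0
t3 = t1 OR t2 = 0 OR 0 = 0
t4 = NOT t3 = NOT 0 = 1
So t4 = 1 as required.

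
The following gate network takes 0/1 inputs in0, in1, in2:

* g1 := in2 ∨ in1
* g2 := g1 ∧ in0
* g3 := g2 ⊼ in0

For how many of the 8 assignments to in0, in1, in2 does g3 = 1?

g3 = g2 ⊼ in0 must be 1, so at least one of g2, in0 is 0.
Satisfying assignments:
  in0=0, in1=0, in2=0
  in0=0, in1=0, in2=1
  in0=0, in1=1, in2=0
  in0=0, in1=1, in2=1
  in0=1, in1=0, in2=0

5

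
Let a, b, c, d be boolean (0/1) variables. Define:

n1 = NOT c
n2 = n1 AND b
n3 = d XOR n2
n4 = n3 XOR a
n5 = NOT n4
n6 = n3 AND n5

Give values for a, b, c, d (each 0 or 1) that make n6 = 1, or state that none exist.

Check with a=1, b=0, c=0, d=1:
n1 = NOT c = NOT 0 = 1
n2 = n1 AND b = 1 AND 0 = 0
n3 = d XOR n2 = 1 XOR 0 = 1
n4 = n3 XOR a = 1 XOR 1 = 0
n5 = NOT n4 = NOT 0 = 1
n6 = n3 AND n5 = 1 AND 1 = 1
So n6 = 1 as required.

a=1, b=0, c=0, d=1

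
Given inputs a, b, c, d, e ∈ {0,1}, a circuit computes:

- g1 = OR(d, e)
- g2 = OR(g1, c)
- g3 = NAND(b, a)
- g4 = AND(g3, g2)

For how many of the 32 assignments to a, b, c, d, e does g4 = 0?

g4 = AND(g3, g2) must be 0, so at least one of g3, g2 is 0.
Enumerating the 32 input combinations, 11 give g4 = 0 and 21 give g4 = 1.

11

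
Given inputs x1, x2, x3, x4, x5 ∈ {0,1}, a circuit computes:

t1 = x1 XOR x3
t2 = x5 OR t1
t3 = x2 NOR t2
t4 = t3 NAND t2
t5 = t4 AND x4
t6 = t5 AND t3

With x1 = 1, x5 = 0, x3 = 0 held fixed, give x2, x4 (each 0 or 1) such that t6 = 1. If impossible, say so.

With x1 = 1, x5 = 0, x3 = 0 fixed, none of the 4 settings of x2, x4 give t6 = 1.
For example, with x2=1, x4=1:
t1 = x1 XOR x3 = 1 XOR 0 = 1
t2 = x5 OR t1 = 0 OR 1 = 1
t3 = x2 NOR t2 = 1 NOR 1 = 0
t4 = t3 NAND t2 = 0 NAND 1 = 1
t5 = t4 AND x4 = 1 AND 1 = 1
t6 = t5 AND t3 = 1 AND 0 = 0
giving t6 = 0 ≠ 1.

no solution exists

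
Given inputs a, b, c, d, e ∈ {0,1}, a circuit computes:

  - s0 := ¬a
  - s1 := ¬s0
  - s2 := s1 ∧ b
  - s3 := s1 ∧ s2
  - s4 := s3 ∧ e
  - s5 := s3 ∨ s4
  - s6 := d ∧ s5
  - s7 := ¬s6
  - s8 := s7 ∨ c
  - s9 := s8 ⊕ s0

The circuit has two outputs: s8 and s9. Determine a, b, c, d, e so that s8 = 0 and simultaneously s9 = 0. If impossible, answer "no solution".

a=1, b=1, c=0, d=1, e=0

Check with a=1, b=1, c=0, d=1, e=0:
s0 = ¬a = ¬1 = 0
s1 = ¬s0 = ¬0 = 1
s2 = s1 ∧ b = 1 ∧ 1 = 1
s3 = s1 ∧ s2 = 1 ∧ 1 = 1
s4 = s3 ∧ e = 1 ∧ 0 = 0
s5 = s3 ∨ s4 = 1 ∨ 0 = 1
s6 = d ∧ s5 = 1 ∧ 1 = 1
s7 = ¬s6 = ¬1 = 0
s8 = s7 ∨ c = 0 ∨ 0 = 0
s9 = s8 ⊕ s0 = 0 ⊕ 0 = 0
So s8 = 0 and s9 = 0.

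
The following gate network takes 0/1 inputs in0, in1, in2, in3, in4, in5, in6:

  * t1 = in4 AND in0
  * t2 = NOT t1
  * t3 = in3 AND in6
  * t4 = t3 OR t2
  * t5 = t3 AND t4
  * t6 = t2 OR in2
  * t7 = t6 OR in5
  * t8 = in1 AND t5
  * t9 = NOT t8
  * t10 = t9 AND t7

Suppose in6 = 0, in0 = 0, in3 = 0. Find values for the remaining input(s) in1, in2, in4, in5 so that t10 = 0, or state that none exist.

no solution exists

With in6 = 0, in0 = 0, in3 = 0 fixed, none of the 16 settings of in1, in2, in4, in5 give t10 = 0.
For example, with in1=0, in2=0, in4=0, in5=0:
t1 = in4 AND in0 = 0 AND 0 = 0
t2 = NOT t1 = NOT 0 = 1
t3 = in3 AND in6 = 0 AND 0 = 0
t4 = t3 OR t2 = 0 OR 1 = 1
t5 = t3 AND t4 = 0 AND 1 = 0
t6 = t2 OR in2 = 1 OR 0 = 1
t7 = t6 OR in5 = 1 OR 0 = 1
t8 = in1 AND t5 = 0 AND 0 = 0
t9 = NOT t8 = NOT 0 = 1
t10 = t9 AND t7 = 1 AND 1 = 1
giving t10 = 1 ≠ 0.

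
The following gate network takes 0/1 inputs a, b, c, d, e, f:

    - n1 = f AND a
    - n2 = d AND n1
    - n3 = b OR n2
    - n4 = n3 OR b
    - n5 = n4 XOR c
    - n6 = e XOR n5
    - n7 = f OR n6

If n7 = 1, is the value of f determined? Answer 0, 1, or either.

either

Both values of f occur among assignments with n7 = 1:
  f=0: a=0, b=0, c=0, d=0, e=1, f=0
  f=1: a=0, b=0, c=0, d=0, e=0, f=1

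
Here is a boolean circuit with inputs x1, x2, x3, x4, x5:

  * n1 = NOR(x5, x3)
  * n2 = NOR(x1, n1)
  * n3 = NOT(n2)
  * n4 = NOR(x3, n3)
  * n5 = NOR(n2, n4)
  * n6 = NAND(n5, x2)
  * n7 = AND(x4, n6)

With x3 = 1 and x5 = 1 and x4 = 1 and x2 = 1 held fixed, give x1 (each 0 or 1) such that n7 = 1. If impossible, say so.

x1=0

Check with x3 = 1 and x5 = 1 and x4 = 1 and x2 = 1 and x1=0:
n1 = NOR(x5, x3) = NOR(1, 1) = 0
n2 = NOR(x1, n1) = NOR(0, 0) = 1
n3 = NOT(n2) = NOT 1 = 0
n4 = NOR(x3, n3) = NOR(1, 0) = 0
n5 = NOR(n2, n4) = NOR(1, 0) = 0
n6 = NAND(n5, x2) = NAND(0, 1) = 1
n7 = AND(x4, n6) = AND(1, 1) = 1
So n7 = 1.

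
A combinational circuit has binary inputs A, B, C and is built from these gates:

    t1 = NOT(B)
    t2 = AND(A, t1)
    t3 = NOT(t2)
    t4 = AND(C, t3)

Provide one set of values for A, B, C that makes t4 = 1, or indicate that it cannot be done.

t4 = AND(C, t3) must be 1, so both C = 1 and t3 = 1.
Check with A=0 B=0 C=1:
t1 = NOT(B) = NOT 0 = 1
t2 = AND(A, t1) = AND(0, 1) = 0
t3 = NOT(t2) = NOT 0 = 1
t4 = AND(C, t3) = AND(1, 1) = 1
So t4 = 1 as required.

A=0 B=0 C=1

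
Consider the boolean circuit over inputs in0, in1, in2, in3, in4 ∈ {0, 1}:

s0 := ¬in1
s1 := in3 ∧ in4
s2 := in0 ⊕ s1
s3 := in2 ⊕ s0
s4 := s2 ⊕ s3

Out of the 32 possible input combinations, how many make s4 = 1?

s4 = s2 ⊕ s3 must be 1, so s2 and s3 differ.
Enumerating the 32 input combinations, 16 give s4 = 1 and 16 give s4 = 0.

16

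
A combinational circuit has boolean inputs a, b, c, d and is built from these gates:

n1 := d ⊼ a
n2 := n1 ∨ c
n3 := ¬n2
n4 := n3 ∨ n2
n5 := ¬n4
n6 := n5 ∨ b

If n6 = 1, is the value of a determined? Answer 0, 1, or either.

Both values of a occur among assignments with n6 = 1:
  a=0: a=0, b=1, c=0, d=0
  a=1: a=1, b=1, c=0, d=0

either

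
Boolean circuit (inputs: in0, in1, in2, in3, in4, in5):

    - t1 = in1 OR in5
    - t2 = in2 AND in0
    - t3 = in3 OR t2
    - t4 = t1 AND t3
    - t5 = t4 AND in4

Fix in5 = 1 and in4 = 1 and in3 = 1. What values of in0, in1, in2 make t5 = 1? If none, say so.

in0=0, in1=0, in2=0

t5 = t4 AND in4 must be 1, so both t4 = 1 and in4 = 1.
Check with in5 = 1 and in4 = 1 and in3 = 1 and in0=0, in1=0, in2=0:
t1 = in1 OR in5 = 0 OR 1 = 1
t2 = in2 AND in0 = 0 AND 0 = 0
t3 = in3 OR t2 = 1 OR 0 = 1
t4 = t1 AND t3 = 1 AND 1 = 1
t5 = t4 AND in4 = 1 AND 1 = 1
So t5 = 1.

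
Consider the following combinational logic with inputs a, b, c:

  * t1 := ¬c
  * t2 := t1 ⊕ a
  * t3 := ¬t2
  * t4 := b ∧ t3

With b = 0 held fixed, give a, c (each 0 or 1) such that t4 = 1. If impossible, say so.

no solution exists

With b = 0 fixed, none of the 4 settings of a, c give t4 = 1.
For example, with a=1, c=0:
t1 = ¬c = ¬0 = 1
t2 = t1 ⊕ a = 1 ⊕ 1 = 0
t3 = ¬t2 = ¬0 = 1
t4 = b ∧ t3 = 0 ∧ 1 = 0
giving t4 = 0 ≠ 1.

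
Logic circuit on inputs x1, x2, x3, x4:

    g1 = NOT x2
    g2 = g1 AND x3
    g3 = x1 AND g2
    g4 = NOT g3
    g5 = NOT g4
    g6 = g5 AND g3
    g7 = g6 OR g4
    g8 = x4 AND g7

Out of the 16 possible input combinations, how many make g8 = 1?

8

g8 = x4 AND g7 must be 1, so both x4 = 1 and g7 = 1.
g7 = g6 OR g4 must be 1, so at least one of g6, g4 is 1.
Enumerating the 16 input combinations, 8 give g8 = 1 and 8 give g8 = 0.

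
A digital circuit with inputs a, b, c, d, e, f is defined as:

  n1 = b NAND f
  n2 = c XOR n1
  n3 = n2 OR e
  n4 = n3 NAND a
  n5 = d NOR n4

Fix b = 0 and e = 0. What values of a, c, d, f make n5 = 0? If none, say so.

a=0, c=0, d=0, f=1

Check with b = 0 and e = 0 and a=0, c=0, d=0, f=1:
n1 = b NAND f = 0 NAND 1 = 1
n2 = c XOR n1 = 0 XOR 1 = 1
n3 = n2 OR e = 1 OR 0 = 1
n4 = n3 NAND a = 1 NAND 0 = 1
n5 = d NOR n4 = 0 NOR 1 = 0
So n5 = 0.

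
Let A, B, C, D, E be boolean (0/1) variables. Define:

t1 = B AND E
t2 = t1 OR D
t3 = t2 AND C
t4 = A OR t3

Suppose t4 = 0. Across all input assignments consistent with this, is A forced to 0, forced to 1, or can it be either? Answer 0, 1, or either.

t4 = A OR t3 must be 0, so both A = 0 and t3 = 0.
Every assignment with t4 = 0 has A = 0; there are 11 such assignment(s).

0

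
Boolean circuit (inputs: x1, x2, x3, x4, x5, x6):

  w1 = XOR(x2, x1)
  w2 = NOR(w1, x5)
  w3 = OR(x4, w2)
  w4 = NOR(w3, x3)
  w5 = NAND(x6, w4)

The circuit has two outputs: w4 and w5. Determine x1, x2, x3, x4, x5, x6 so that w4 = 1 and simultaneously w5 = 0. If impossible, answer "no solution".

x1=1, x2=0, x3=0, x4=0, x5=1, x6=1

Check with x1=1, x2=0, x3=0, x4=0, x5=1, x6=1:
w1 = XOR(x2, x1) = XOR(0, 1) = 1
w2 = NOR(w1, x5) = NOR(1, 1) = 0
w3 = OR(x4, w2) = OR(0, 0) = 0
w4 = NOR(w3, x3) = NOR(0, 0) = 1
w5 = NAND(x6, w4) = NAND(1, 1) = 0
So w4 = 1 and w5 = 0.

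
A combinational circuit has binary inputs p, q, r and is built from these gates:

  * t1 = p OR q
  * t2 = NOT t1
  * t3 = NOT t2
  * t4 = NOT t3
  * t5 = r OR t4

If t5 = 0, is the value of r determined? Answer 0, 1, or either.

t5 = r OR t4 must be 0, so both r = 0 and t4 = 0.
t4 = NOT t3 must be 0, so t3 = 1.
t3 = NOT t2 must be 1, so t2 = 0.
Every assignment with t5 = 0 has r = 0; there are 3 such assignment(s).
  p=0, q=1, r=0
  p=1, q=0, r=0
  p=1, q=1, r=0

0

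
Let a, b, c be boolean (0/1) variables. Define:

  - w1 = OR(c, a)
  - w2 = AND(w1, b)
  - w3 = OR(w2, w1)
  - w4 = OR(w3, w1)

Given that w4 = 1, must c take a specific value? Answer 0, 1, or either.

either

Both values of c occur among assignments with w4 = 1:
  c=0: a=1, b=0, c=0
  c=1: a=0, b=0, c=1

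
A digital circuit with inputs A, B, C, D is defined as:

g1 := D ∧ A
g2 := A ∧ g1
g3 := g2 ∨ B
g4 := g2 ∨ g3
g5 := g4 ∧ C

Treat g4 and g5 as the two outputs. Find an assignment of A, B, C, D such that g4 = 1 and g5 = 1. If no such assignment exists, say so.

Check with A=1, B=0, C=1, D=1:
g1 = D ∧ A = 1 ∧ 1 = 1
g2 = A ∧ g1 = 1 ∧ 1 = 1
g3 = g2 ∨ B = 1 ∨ 0 = 1
g4 = g2 ∨ g3 = 1 ∨ 1 = 1
g5 = g4 ∧ C = 1 ∧ 1 = 1
So g4 = 1 and g5 = 1.

A=1, B=0, C=1, D=1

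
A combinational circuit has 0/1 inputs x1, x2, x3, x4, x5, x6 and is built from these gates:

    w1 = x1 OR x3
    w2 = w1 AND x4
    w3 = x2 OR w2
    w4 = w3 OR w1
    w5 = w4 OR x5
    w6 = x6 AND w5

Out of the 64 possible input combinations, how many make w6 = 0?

w6 = x6 AND w5 must be 0, so at least one of x6, w5 is 0.
Enumerating the 64 input combinations, 34 give w6 = 0 and 30 give w6 = 1.

34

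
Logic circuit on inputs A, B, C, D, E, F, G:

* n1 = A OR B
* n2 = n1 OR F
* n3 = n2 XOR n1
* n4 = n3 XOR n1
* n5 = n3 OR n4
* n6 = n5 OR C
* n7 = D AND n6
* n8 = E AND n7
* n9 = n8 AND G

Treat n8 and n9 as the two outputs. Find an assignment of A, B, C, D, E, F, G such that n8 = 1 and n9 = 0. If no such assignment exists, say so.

Check with A=1, B=0, C=0, D=1, E=1, F=1, G=0:
n1 = A OR B = 1 OR 0 = 1
n2 = n1 OR F = 1 OR 1 = 1
n3 = n2 XOR n1 = 1 XOR 1 = 0
n4 = n3 XOR n1 = 0 XOR 1 = 1
n5 = n3 OR n4 = 0 OR 1 = 1
n6 = n5 OR C = 1 OR 0 = 1
n7 = D AND n6 = 1 AND 1 = 1
n8 = E AND n7 = 1 AND 1 = 1
n9 = n8 AND G = 1 AND 0 = 0
So n8 = 1 and n9 = 0.

A=1, B=0, C=0, D=1, E=1, F=1, G=0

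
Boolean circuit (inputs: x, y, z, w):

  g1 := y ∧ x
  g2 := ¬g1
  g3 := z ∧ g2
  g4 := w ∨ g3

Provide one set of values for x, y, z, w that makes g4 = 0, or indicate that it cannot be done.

x=0, y=0, z=0, w=0

Check with x=0, y=0, z=0, w=0:
g1 = y ∧ x = 0 ∧ 0 = 0
g2 = ¬g1 = ¬0 = 1
g3 = z ∧ g2 = 0 ∧ 1 = 0
g4 = w ∨ g3 = 0 ∨ 0 = 0
So g4 = 0 as required.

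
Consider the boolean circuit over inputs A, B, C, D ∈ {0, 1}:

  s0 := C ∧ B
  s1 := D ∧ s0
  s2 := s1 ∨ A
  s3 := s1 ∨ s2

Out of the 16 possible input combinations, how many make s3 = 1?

9

s3 = s1 ∨ s2 must be 1, so at least one of s1, s2 is 1.
Enumerating the 16 input combinations, 9 give s3 = 1 and 7 give s3 = 0.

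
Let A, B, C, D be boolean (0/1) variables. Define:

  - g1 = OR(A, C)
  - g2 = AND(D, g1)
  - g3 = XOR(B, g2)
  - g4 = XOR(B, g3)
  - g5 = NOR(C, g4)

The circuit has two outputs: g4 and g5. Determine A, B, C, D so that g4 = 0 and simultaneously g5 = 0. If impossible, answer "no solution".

Check with A=1, B=1, C=1, D=0:
g1 = OR(A, C) = OR(1, 1) = 1
g2 = AND(D, g1) = AND(0, 1) = 0
g3 = XOR(B, g2) = XOR(1, 0) = 1
g4 = XOR(B, g3) = XOR(1, 1) = 0
g5 = NOR(C, g4) = NOR(1, 0) = 0
So g4 = 0 and g5 = 0.

A=1, B=1, C=1, D=0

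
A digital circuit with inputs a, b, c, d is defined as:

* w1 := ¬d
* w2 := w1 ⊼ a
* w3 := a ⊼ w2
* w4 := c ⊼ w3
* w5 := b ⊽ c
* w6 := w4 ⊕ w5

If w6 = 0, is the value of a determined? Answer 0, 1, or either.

either

Both values of a occur among assignments with w6 = 0:
  a=0: a=0, b=0, c=0, d=0
  a=1: a=1, b=0, c=0, d=0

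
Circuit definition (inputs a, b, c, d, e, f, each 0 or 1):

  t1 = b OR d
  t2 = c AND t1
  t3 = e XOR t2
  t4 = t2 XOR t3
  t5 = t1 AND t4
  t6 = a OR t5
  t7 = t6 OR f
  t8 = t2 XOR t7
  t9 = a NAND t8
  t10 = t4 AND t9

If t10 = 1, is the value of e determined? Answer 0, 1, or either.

1

t10 = t4 AND t9 must be 1, so both t4 = 1 and t9 = 1.
t4 = t2 XOR t3 must be 1, so t2 and t3 differ.
t9 = a NAND t8 must be 1, so at least one of a, t8 is 0.
Every assignment with t10 = 1 has e = 1; there are 22 such assignment(s).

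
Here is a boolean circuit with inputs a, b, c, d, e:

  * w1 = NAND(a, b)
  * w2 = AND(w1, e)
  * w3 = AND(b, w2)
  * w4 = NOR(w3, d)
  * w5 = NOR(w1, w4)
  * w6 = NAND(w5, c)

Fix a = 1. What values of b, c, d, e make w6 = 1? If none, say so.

b=1, c=0, d=0, e=1

Check with a = 1 and b=1, c=0, d=0, e=1:
w1 = NAND(a, b) = NAND(1, 1) = 0
w2 = AND(w1, e) = AND(0, 1) = 0
w3 = AND(b, w2) = AND(1, 0) = 0
w4 = NOR(w3, d) = NOR(0, 0) = 1
w5 = NOR(w1, w4) = NOR(0, 1) = 0
w6 = NAND(w5, c) = NAND(0, 0) = 1
So w6 = 1.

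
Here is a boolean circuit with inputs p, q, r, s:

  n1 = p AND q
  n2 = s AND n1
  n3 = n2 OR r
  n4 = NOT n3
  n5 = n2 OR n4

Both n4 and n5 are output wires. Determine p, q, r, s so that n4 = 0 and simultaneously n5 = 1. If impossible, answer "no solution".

p=1 q=1 r=1 s=1

Check with p=1 q=1 r=1 s=1:
n1 = p AND q = 1 AND 1 = 1
n2 = s AND n1 = 1 AND 1 = 1
n3 = n2 OR r = 1 OR 1 = 1
n4 = NOT n3 = NOT 1 = 0
n5 = n2 OR n4 = 1 OR 0 = 1
So n4 = 0 and n5 = 1.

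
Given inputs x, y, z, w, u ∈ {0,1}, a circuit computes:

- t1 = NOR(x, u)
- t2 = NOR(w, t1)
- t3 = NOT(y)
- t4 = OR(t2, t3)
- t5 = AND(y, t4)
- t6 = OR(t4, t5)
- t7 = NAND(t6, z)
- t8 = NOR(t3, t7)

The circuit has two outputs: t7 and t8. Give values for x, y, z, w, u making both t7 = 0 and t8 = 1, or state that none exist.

x=1, y=1, z=1, w=0, u=1

Check with x=1, y=1, z=1, w=0, u=1:
t1 = NOR(x, u) = NOR(1, 1) = 0
t2 = NOR(w, t1) = NOR(0, 0) = 1
t3 = NOT(y) = NOT 1 = 0
t4 = OR(t2, t3) = OR(1, 0) = 1
t5 = AND(y, t4) = AND(1, 1) = 1
t6 = OR(t4, t5) = OR(1, 1) = 1
t7 = NAND(t6, z) = NAND(1, 1) = 0
t8 = NOR(t3, t7) = NOR(0, 0) = 1
So t7 = 0 and t8 = 1.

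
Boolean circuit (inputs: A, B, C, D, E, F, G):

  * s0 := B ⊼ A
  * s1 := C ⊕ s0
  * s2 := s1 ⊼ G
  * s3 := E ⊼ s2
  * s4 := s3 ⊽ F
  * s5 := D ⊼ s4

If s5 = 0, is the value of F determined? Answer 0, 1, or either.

s5 = D ⊼ s4 must be 0, so both D = 1 and s4 = 1.
Every assignment with s5 = 0 has F = 0; there are 12 such assignment(s).

0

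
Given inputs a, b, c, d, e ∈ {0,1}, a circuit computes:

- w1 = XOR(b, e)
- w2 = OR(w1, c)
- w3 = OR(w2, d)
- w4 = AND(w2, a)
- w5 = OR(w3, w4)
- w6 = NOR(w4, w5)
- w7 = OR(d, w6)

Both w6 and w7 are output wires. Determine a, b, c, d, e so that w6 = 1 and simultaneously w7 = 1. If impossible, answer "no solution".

Check with a=0, b=0, c=0, d=0, e=0:
w1 = XOR(b, e) = XOR(0, 0) = 0
w2 = OR(w1, c) = OR(0, 0) = 0
w3 = OR(w2, d) = OR(0, 0) = 0
w4 = AND(w2, a) = AND(0, 0) = 0
w5 = OR(w3, w4) = OR(0, 0) = 0
w6 = NOR(w4, w5) = NOR(0, 0) = 1
w7 = OR(d, w6) = OR(0, 1) = 1
So w6 = 1 and w7 = 1.

a=0, b=0, c=0, d=0, e=0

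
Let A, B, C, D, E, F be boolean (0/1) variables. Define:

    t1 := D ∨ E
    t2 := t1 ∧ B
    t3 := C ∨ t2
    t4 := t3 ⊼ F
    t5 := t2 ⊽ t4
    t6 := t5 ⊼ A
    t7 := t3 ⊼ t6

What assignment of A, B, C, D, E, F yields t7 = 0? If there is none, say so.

t7 = t3 ⊼ t6 must be 0, so both t3 = 1 and t6 = 1.
t3 = C ∨ t2 must be 1, so at least one of C, t2 is 1.
t6 = t5 ⊼ A must be 1, so at least one of t5, A is 0.
Check with A=0 B=1 C=1 D=1 E=0 F=1:
t1 = D ∨ E = 1 ∨ 0 = 1
t2 = t1 ∧ B = 1 ∧ 1 = 1
t3 = C ∨ t2 = 1 ∨ 1 = 1
t4 = t3 ⊼ F = 1 ⊼ 1 = 0
t5 = t2 ⊽ t4 = 1 ⊽ 0 = 0
t6 = t5 ⊼ A = 0 ⊼ 0 = 1
t7 = t3 ⊼ t6 = 1 ⊼ 1 = 0
So t7 = 0 as required.

A=0 B=1 C=1 D=1 E=0 F=1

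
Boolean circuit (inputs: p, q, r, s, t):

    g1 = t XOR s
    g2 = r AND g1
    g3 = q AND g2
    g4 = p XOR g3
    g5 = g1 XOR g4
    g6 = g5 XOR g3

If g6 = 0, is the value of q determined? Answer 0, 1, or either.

either

Both values of q occur among assignments with g6 = 0:
  q=0: p=0, q=0, r=0, s=0, t=0
  q=1: p=0, q=1, r=0, s=0, t=0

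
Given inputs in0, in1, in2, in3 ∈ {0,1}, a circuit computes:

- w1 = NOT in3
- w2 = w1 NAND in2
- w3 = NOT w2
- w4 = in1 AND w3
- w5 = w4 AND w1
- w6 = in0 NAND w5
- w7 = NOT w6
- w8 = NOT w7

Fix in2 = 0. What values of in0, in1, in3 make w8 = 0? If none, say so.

no solution exists

With in2 = 0 fixed, none of the 8 settings of in0, in1, in3 give w8 = 0.
For example, with in0=1, in1=0, in3=1:
w1 = NOT in3 = NOT 1 = 0
w2 = w1 NAND in2 = 0 NAND 0 = 1
w3 = NOT w2 = NOT 1 = 0
w4 = in1 AND w3 = 0 AND 0 = 0
w5 = w4 AND w1 = 0 AND 0 = 0
w6 = in0 NAND w5 = 1 NAND 0 = 1
w7 = NOT w6 = NOT 1 = 0
w8 = NOT w7 = NOT 0 = 1
giving w8 = 1 ≠ 0.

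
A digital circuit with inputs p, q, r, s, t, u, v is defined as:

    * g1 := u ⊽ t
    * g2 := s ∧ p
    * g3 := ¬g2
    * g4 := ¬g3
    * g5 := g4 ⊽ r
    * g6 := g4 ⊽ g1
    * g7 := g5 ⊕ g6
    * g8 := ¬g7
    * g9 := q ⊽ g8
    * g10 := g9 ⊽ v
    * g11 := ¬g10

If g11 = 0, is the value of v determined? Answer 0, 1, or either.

g11 = ¬g10 must be 0, so g10 = 1.
g10 = g9 ⊽ v must be 1, so both g9 = 0 and v = 0.
Every assignment with g11 = 0 has v = 0; there are 52 such assignment(s).

0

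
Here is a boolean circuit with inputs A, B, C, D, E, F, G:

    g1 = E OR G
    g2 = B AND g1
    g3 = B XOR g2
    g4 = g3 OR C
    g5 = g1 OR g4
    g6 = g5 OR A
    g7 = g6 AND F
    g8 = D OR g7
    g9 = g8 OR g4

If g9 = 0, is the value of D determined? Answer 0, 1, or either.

0

g9 = g8 OR g4 must be 0, so both g8 = 0 and g4 = 0.
g8 = D OR g7 must be 0, so both D = 0 and g7 = 0.
Every assignment with g9 = 0 has D = 0; there are 15 such assignment(s).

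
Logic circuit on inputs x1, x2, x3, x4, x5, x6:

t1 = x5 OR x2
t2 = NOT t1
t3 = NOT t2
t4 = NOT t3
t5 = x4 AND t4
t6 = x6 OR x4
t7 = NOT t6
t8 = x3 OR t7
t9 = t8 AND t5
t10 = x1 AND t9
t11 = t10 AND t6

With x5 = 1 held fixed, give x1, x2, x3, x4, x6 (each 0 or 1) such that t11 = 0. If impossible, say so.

x1=0, x2=0, x3=1, x4=1, x6=0

Check with x5 = 1 and x1=0, x2=0, x3=1, x4=1, x6=0:
t1 = x5 OR x2 = 1 OR 0 = 1
t2 = NOT t1 = NOT 1 = 0
t3 = NOT t2 = NOT 0 = 1
t4 = NOT t3 = NOT 1 = 0
t5 = x4 AND t4 = 1 AND 0 = 0
t6 = x6 OR x4 = 0 OR 1 = 1
t7 = NOT t6 = NOT 1 = 0
t8 = x3 OR t7 = 1 OR 0 = 1
t9 = t8 AND t5 = 1 AND 0 = 0
t10 = x1 AND t9 = 0 AND 0 = 0
t11 = t10 AND t6 = 0 AND 1 = 0
So t11 = 0.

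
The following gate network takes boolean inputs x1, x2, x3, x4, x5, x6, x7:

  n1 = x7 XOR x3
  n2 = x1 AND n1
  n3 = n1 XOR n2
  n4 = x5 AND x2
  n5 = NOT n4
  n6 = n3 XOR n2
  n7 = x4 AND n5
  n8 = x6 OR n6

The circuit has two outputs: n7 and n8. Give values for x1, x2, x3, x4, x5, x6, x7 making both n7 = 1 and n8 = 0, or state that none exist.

x1=0, x2=0, x3=1, x4=1, x5=1, x6=0, x7=1

Check with x1=0, x2=0, x3=1, x4=1, x5=1, x6=0, x7=1:
n1 = x7 XOR x3 = 1 XOR 1 = 0
n2 = x1 AND n1 = 0 AND 0 = 0
n3 = n1 XOR n2 = 0 XOR 0 = 0
n4 = x5 AND x2 = 1 AND 0 = 0
n5 = NOT n4 = NOT 0 = 1
n6 = n3 XOR n2 = 0 XOR 0 = 0
n7 = x4 AND n5 = 1 AND 1 = 1
n8 = x6 OR n6 = 0 OR 0 = 0
So n7 = 1 and n8 = 0.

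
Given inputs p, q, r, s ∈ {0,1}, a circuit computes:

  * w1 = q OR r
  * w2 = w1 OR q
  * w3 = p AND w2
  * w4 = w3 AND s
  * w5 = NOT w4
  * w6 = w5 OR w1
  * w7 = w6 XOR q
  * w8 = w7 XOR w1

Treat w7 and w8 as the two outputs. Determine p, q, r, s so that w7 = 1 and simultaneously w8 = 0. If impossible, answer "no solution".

Check with p=0 q=0 r=1 s=1:
w1 = q OR r = 0 OR 1 = 1
w2 = w1 OR q = 1 OR 0 = 1
w3 = p AND w2 = 0 AND 1 = 0
w4 = w3 AND s = 0 AND 1 = 0
w5 = NOT w4 = NOT 0 = 1
w6 = w5 OR w1 = 1 OR 1 = 1
w7 = w6 XOR q = 1 XOR 0 = 1
w8 = w7 XOR w1 = 1 XOR 1 = 0
So w7 = 1 and w8 = 0.

p=0 q=0 r=1 s=1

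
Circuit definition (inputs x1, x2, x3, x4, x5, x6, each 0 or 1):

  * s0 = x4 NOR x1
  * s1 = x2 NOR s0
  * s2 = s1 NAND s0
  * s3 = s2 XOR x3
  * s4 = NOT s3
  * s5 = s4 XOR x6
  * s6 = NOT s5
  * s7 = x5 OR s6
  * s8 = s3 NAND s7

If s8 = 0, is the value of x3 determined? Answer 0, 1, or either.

0

s8 = s3 NAND s7 must be 0, so both s3 = 1 and s7 = 1.
s3 = s2 XOR x3 must be 1, so s2 and x3 differ.
s7 = x5 OR s6 must be 1, so at least one of x5, s6 is 1.
Every assignment with s8 = 0 has x3 = 0; there are 24 such assignment(s).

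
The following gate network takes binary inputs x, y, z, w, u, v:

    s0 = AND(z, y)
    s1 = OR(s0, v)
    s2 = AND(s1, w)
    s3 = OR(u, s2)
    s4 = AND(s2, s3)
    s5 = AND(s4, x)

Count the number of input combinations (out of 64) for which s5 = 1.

s5 = AND(s4, x) must be 1, so both s4 = 1 and x = 1.
Enumerating the 64 input combinations, 10 give s5 = 1 and 54 give s5 = 0.

10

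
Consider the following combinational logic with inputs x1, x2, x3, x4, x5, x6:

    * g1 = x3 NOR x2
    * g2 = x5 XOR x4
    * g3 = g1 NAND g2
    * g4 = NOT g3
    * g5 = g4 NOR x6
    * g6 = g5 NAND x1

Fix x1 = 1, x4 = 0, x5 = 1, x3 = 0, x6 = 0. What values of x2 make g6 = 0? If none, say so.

x2=1

Check with x1 = 1, x4 = 0, x5 = 1, x3 = 0, x6 = 0 and x2=1:
g1 = x3 NOR x2 = 0 NOR 1 = 0
g2 = x5 XOR x4 = 1 XOR 0 = 1
g3 = g1 NAND g2 = 0 NAND 1 = 1
g4 = NOT g3 = NOT 1 = 0
g5 = g4 NOR x6 = 0 NOR 0 = 1
g6 = g5 NAND x1 = 1 NAND 1 = 0
So g6 = 0.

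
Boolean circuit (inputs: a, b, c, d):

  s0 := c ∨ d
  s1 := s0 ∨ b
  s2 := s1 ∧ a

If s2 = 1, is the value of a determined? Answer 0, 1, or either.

1

s2 = s1 ∧ a must be 1, so both s1 = 1 and a = 1.
s1 = s0 ∨ b must be 1, so at least one of s0, b is 1.
Every assignment with s2 = 1 has a = 1; there are 7 such assignment(s).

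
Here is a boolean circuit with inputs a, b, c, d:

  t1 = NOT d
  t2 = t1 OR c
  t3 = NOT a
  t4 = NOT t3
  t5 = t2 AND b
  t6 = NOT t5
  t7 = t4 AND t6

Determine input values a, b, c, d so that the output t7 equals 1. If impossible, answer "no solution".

t7 = t4 AND t6 must be 1, so both t4 = 1 and t6 = 1.
Check with a=1, b=1, c=0, d=1:
t1 = NOT d = NOT 1 = 0
t2 = t1 OR c = 0 OR 0 = 0
t3 = NOT a = NOT 1 = 0
t4 = NOT t3 = NOT 0 = 1
t5 = t2 AND b = 0 AND 1 = 0
t6 = NOT t5 = NOT 0 = 1
t7 = t4 AND t6 = 1 AND 1 = 1
So t7 = 1 as required.

a=1, b=1, c=0, d=1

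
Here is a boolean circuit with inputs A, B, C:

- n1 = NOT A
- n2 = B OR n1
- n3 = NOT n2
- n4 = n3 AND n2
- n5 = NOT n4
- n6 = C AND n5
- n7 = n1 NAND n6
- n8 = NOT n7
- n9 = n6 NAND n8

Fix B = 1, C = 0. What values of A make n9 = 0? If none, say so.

With B = 1, C = 0 fixed, none of the 2 settings of A give n9 = 0.
For example, with A=0:
n1 = NOT A = NOT 0 = 1
n2 = B OR n1 = 1 OR 1 = 1
n3 = NOT n2 = NOT 1 = 0
n4 = n3 AND n2 = 0 AND 1 = 0
n5 = NOT n4 = NOT 0 = 1
n6 = C AND n5 = 0 AND 1 = 0
n7 = n1 NAND n6 = 1 NAND 0 = 1
n8 = NOT n7 = NOT 1 = 0
n9 = n6 NAND n8 = 0 NAND 0 = 1
giving n9 = 1 ≠ 0.

no solution exists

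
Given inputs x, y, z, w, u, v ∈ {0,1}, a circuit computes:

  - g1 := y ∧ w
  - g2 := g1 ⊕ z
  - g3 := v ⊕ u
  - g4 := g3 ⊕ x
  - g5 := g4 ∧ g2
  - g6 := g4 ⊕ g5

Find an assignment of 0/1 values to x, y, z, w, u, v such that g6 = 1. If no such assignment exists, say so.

x=1 y=0 z=0 w=1 u=1 v=1

g6 = g4 ⊕ g5 must be 1, so g4 and g5 differ.
Check with x=1 y=0 z=0 w=1 u=1 v=1:
g1 = y ∧ w = 0 ∧ 1 = 0
g2 = g1 ⊕ z = 0 ⊕ 0 = 0
g3 = v ⊕ u = 1 ⊕ 1 = 0
g4 = g3 ⊕ x = 0 ⊕ 1 = 1
g5 = g4 ∧ g2 = 1 ∧ 0 = 0
g6 = g4 ⊕ g5 = 1 ⊕ 0 = 1
So g6 = 1 as required.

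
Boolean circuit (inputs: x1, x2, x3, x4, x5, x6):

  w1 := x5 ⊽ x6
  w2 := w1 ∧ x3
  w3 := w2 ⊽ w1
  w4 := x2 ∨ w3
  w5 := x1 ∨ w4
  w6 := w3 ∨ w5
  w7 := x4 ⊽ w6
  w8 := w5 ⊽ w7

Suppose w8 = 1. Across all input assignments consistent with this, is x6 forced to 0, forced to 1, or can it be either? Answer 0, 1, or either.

w8 = w5 ⊽ w7 must be 1, so both w5 = 0 and w7 = 0.
w5 = x1 ∨ w4 must be 0, so both x1 = 0 and w4 = 0.
w7 = x4 ⊽ w6 must be 0, so at least one of x4, w6 is 1.
Every assignment with w8 = 1 has x6 = 0; there are 2 such assignment(s).
  x1=0, x2=0, x3=0, x4=1, x5=0, x6=0
  x1=0, x2=0, x3=1, x4=1, x5=0, x6=0

0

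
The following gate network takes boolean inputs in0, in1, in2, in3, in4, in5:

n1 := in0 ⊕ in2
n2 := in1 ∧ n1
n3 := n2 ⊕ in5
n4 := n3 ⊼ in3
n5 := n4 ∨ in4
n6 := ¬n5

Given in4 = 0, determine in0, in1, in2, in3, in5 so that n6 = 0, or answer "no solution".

in0=1, in1=1, in2=0, in3=1, in5=1

n6 = ¬n5 must be 0, so n5 = 1.
Check with in4 = 0 and in0=1, in1=1, in2=0, in3=1, in5=1:
n1 = in0 ⊕ in2 = 1 ⊕ 0 = 1
n2 = in1 ∧ n1 = 1 ∧ 1 = 1
n3 = n2 ⊕ in5 = 1 ⊕ 1 = 0
n4 = n3 ⊼ in3 = 0 ⊼ 1 = 1
n5 = n4 ∨ in4 = 1 ∨ 0 = 1
n6 = ¬n5 = ¬1 = 0
So n6 = 0.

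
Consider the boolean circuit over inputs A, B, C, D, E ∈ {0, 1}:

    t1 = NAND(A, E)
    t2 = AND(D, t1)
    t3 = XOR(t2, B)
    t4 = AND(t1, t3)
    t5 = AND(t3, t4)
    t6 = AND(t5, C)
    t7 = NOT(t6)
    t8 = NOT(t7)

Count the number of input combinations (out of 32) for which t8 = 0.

t8 = NOT(t7) must be 0, so t7 = 1.
t7 = NOT(t6) must be 1, so t6 = 0.
Enumerating the 32 input combinations, 26 give t8 = 0 and 6 give t8 = 1.

26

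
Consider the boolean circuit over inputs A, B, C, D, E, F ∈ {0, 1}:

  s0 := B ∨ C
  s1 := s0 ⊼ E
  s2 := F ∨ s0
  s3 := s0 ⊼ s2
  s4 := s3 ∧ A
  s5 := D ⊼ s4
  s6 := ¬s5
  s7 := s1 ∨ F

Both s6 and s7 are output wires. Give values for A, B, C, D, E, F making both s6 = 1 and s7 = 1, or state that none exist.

Check with A=1 B=0 C=0 D=1 E=1 F=0:
s0 = B ∨ C = 0 ∨ 0 = 0
s1 = s0 ⊼ E = 0 ⊼ 1 = 1
s2 = F ∨ s0 = 0 ∨ 0 = 0
s3 = s0 ⊼ s2 = 0 ⊼ 0 = 1
s4 = s3 ∧ A = 1 ∧ 1 = 1
s5 = D ⊼ s4 = 1 ⊼ 1 = 0
s6 = ¬s5 = ¬0 = 1
s7 = s1 ∨ F = 1 ∨ 0 = 1
So s6 = 1 and s7 = 1.

A=1 B=0 C=0 D=1 E=1 F=0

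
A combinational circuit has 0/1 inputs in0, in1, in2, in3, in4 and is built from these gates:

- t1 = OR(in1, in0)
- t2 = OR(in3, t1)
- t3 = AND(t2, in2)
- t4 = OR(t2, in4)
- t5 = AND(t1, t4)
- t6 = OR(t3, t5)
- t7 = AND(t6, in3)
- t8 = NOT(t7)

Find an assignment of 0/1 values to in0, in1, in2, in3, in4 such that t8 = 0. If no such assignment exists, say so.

t8 = NOT(t7) must be 0, so t7 = 1.
t7 = AND(t6, in3) must be 1, so both t6 = 1 and in3 = 1.
Check with in0=0 in1=1 in2=0 in3=1 in4=1:
t1 = OR(in1, in0) = OR(1, 0) = 1
t2 = OR(in3, t1) = OR(1, 1) = 1
t3 = AND(t2, in2) = AND(1, 0) = 0
t4 = OR(t2, in4) = OR(1, 1) = 1
t5 = AND(t1, t4) = AND(1, 1) = 1
t6 = OR(t3, t5) = OR(0, 1) = 1
t7 = AND(t6, in3) = AND(1, 1) = 1
t8 = NOT(t7) = NOT 1 = 0
So t8 = 0 as required.

in0=0 in1=1 in2=0 in3=1 in4=1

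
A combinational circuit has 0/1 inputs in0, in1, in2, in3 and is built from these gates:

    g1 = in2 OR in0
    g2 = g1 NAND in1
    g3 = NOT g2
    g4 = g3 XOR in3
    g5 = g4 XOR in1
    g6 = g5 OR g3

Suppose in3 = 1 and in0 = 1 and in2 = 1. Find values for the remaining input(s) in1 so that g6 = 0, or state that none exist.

With in3 = 1 and in0 = 1 and in2 = 1 fixed, none of the 2 settings of in1 give g6 = 0.
For example, with in1=1:
g1 = in2 OR in0 = 1 OR 1 = 1
g2 = g1 NAND in1 = 1 NAND 1 = 0
g3 = NOT g2 = NOT 0 = 1
g4 = g3 XOR in3 = 1 XOR 1 = 0
g5 = g4 XOR in1 = 0 XOR 1 = 1
g6 = g5 OR g3 = 1 OR 1 = 1
giving g6 = 1 ≠ 0.

no solution exists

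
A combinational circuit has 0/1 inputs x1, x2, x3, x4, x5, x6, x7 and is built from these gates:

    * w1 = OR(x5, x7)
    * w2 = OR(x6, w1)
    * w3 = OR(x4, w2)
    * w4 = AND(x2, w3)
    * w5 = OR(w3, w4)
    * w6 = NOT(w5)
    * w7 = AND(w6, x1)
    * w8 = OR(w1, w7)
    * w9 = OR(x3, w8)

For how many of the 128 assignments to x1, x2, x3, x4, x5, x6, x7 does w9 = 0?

14

w9 = OR(x3, w8) must be 0, so both x3 = 0 and w8 = 0.
w8 = OR(w1, w7) must be 0, so both w1 = 0 and w7 = 0.
w1 = OR(x5, x7) must be 0, so both x5 = 0 and x7 = 0.
Enumerating the 128 input combinations, 14 give w9 = 0 and 114 give w9 = 1.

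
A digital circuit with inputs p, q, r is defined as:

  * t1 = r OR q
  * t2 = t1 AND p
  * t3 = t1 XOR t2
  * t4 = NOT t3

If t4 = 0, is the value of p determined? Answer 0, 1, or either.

0

t4 = NOT t3 must be 0, so t3 = 1.
t3 = t1 XOR t2 must be 1, so t1 and t2 differ.
Every assignment with t4 = 0 has p = 0; there are 3 such assignment(s).
  p=0, q=0, r=1
  p=0, q=1, r=0
  p=0, q=1, r=1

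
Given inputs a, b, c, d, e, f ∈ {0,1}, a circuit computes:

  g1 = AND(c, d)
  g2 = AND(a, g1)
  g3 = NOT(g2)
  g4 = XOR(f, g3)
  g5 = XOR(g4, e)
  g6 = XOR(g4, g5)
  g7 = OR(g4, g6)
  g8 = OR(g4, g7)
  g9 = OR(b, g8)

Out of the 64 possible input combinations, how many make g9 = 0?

g9 = OR(b, g8) must be 0, so both b = 0 and g8 = 0.
g8 = OR(g4, g7) must be 0, so both g4 = 0 and g7 = 0.
Enumerating the 64 input combinations, 8 give g9 = 0 and 56 give g9 = 1.

8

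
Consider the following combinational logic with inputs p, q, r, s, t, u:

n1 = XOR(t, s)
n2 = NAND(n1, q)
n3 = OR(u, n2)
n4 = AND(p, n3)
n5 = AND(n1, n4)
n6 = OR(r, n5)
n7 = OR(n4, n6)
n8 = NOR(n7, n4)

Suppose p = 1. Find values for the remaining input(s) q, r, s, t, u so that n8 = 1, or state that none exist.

q=1, r=0, s=0, t=1, u=0

Check with p = 1 and q=1, r=0, s=0, t=1, u=0:
n1 = XOR(t, s) = XOR(1, 0) = 1
n2 = NAND(n1, q) = NAND(1, 1) = 0
n3 = OR(u, n2) = OR(0, 0) = 0
n4 = AND(p, n3) = AND(1, 0) = 0
n5 = AND(n1, n4) = AND(1, 0) = 0
n6 = OR(r, n5) = OR(0, 0) = 0
n7 = OR(n4, n6) = OR(0, 0) = 0
n8 = NOR(n7, n4) = NOR(0, 0) = 1
So n8 = 1.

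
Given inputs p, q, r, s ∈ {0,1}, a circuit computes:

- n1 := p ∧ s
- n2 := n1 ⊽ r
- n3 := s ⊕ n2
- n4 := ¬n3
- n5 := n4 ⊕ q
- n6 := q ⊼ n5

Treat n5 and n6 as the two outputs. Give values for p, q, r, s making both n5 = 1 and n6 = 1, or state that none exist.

Check with p=0, q=0, r=1, s=0:
n1 = p ∧ s = 0 ∧ 0 = 0
n2 = n1 ⊽ r = 0 ⊽ 1 = 0
n3 = s ⊕ n2 = 0 ⊕ 0 = 0
n4 = ¬n3 = ¬0 = 1
n5 = n4 ⊕ q = 1 ⊕ 0 = 1
n6 = q ⊼ n5 = 0 ⊼ 1 = 1
So n5 = 1 and n6 = 1.

p=0, q=0, r=1, s=0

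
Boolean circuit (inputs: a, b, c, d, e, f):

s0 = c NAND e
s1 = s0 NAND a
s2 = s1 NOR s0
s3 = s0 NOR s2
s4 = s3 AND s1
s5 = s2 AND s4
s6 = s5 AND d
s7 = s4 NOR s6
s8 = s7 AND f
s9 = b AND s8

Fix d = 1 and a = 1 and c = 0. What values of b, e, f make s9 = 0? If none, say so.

s9 = b AND s8 must be 0, so at least one of b, s8 is 0.
Check with d = 1 and a = 1 and c = 0 and b=0, e=0, f=0:
s0 = c NAND e = 0 NAND 0 = 1
s1 = s0 NAND a = 1 NAND 1 = 0
s2 = s1 NOR s0 = 0 NOR 1 = 0
s3 = s0 NOR s2 = 1 NOR 0 = 0
s4 = s3 AND s1 = 0 AND 0 = 0
s5 = s2 AND s4 = 0 AND 0 = 0
s6 = s5 AND d = 0 AND 1 = 0
s7 = s4 NOR s6 = 0 NOR 0 = 1
s8 = s7 AND f = 1 AND 0 = 0
s9 = b AND s8 = 0 AND 0 = 0
So s9 = 0.

b=0, e=0, f=0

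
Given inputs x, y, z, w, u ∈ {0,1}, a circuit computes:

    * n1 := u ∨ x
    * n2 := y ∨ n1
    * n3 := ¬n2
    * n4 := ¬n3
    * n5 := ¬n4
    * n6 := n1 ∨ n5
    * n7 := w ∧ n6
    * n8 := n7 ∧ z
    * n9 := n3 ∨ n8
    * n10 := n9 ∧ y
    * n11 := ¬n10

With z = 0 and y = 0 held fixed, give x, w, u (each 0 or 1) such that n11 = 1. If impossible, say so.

n11 = ¬n10 must be 1, so n10 = 0.
n10 = n9 ∧ y must be 0, so at least one of n9, y is 0.
Check with z = 0 and y = 0 and x=0, w=0, u=1:
n1 = u ∨ x = 1 ∨ 0 = 1
n2 = y ∨ n1 = 0 ∨ 1 = 1
n3 = ¬n2 = ¬1 = 0
n4 = ¬n3 = ¬0 = 1
n5 = ¬n4 = ¬1 = 0
n6 = n1 ∨ n5 = 1 ∨ 0 = 1
n7 = w ∧ n6 = 0 ∧ 1 = 0
n8 = n7 ∧ z = 0 ∧ 0 = 0
n9 = n3 ∨ n8 = 0 ∨ 0 = 0
n10 = n9 ∧ y = 0 ∧ 0 = 0
n11 = ¬n10 = ¬0 = 1
So n11 = 1.

x=0 w=0 u=1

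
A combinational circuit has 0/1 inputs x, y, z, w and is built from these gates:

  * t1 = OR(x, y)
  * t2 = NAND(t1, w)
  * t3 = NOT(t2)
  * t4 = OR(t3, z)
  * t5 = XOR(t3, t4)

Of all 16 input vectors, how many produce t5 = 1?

t5 = XOR(t3, t4) must be 1, so t3 and t4 differ.
Satisfying assignments:
  x=0, y=0, z=1, w=0
  x=0, y=0, z=1, w=1
  x=0, y=1, z=1, w=0
  x=1, y=0, z=1, w=0
  x=1, y=1, z=1, w=0

5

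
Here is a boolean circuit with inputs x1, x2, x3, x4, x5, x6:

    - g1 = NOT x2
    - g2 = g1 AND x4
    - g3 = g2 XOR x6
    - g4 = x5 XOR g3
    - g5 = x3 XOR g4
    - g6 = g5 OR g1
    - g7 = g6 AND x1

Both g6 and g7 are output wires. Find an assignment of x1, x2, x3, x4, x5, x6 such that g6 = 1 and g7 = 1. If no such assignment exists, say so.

Check with x1=1, x2=1, x3=1, x4=1, x5=0, x6=0:
g1 = NOT x2 = NOT 1 = 0
g2 = g1 AND x4 = 0 AND 1 = 0
g3 = g2 XOR x6 = 0 XOR 0 = 0
g4 = x5 XOR g3 = 0 XOR 0 = 0
g5 = x3 XOR g4 = 1 XOR 0 = 1
g6 = g5 OR g1 = 1 OR 0 = 1
g7 = g6 AND x1 = 1 AND 1 = 1
So g6 = 1 and g7 = 1.

x1=1, x2=1, x3=1, x4=1, x5=0, x6=0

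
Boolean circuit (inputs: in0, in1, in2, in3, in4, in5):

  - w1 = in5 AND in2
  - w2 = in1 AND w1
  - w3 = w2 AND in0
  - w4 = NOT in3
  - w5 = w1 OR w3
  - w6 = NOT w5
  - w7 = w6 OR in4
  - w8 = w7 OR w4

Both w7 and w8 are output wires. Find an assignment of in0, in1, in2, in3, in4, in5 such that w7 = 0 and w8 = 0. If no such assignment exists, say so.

in0=1, in1=1, in2=1, in3=1, in4=0, in5=1

Check with in0=1, in1=1, in2=1, in3=1, in4=0, in5=1:
w1 = in5 AND in2 = 1 AND 1 = 1
w2 = in1 AND w1 = 1 AND 1 = 1
w3 = w2 AND in0 = 1 AND 1 = 1
w4 = NOT in3 = NOT 1 = 0
w5 = w1 OR w3 = 1 OR 1 = 1
w6 = NOT w5 = NOT 1 = 0
w7 = w6 OR in4 = 0 OR 0 = 0
w8 = w7 OR w4 = 0 OR 0 = 0
So w7 = 0 and w8 = 0.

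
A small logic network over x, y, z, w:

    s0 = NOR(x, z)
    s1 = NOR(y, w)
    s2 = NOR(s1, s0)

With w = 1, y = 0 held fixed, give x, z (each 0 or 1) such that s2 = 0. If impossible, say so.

s2 = NOR(s1, s0) must be 0, so at least one of s1, s0 is 1.
Check with w = 1, y = 0 and x=0, z=0:
s0 = NOR(x, z) = NOR(0, 0) = 1
s1 = NOR(y, w) = NOR(0, 1) = 0
s2 = NOR(s1, s0) = NOR(0, 1) = 0
So s2 = 0.

x=0 z=0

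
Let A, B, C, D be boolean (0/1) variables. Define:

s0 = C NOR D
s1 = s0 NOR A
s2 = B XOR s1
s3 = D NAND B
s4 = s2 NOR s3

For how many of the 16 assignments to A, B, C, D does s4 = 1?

2

s4 = s2 NOR s3 must be 1, so both s2 = 0 and s3 = 0.
s2 = B XOR s1 must be 0, so B and s1 are equal.
s3 = D NAND B must be 0, so both D = 1 and B = 1.
Enumerating the 16 input combinations, 2 give s4 = 1 and 14 give s4 = 0.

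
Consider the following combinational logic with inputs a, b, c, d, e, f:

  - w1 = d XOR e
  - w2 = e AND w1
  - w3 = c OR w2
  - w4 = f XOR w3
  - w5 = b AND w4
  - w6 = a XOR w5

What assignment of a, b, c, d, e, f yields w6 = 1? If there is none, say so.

Check with a=1 b=1 c=0 d=0 e=0 f=0:
w1 = d XOR e = 0 XOR 0 = 0
w2 = e AND w1 = 0 AND 0 = 0
w3 = c OR w2 = 0 OR 0 = 0
w4 = f XOR w3 = 0 XOR 0 = 0
w5 = b AND w4 = 1 AND 0 = 0
w6 = a XOR w5 = 1 XOR 0 = 1
So w6 = 1 as required.

a=1 b=1 c=0 d=0 e=0 f=0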